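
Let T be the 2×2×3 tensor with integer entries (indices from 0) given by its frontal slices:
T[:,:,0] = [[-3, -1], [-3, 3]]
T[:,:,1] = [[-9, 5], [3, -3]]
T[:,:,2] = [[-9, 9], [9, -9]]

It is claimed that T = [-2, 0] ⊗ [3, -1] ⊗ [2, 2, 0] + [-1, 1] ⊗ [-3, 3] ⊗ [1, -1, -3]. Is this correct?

No

Reconstruct entry (0,0,0) from the claimed factors: Σₗ aₗ[0]bₗ[0]cₗ[0] = (-2)·(3)·(2) + (-1)·(-3)·(1) = -9, but T[0,0,0] = -3. The claim is false.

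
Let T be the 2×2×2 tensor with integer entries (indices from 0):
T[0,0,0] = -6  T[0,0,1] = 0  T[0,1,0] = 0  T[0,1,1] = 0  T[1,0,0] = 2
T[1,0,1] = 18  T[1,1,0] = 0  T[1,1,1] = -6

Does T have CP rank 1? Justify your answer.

The mode-3 unfolding of T (rows indexed by k, columns by (i,j) = (0,0), (0,1), (1,0), (1,1)) is [[-6, 0, 2, 0], [0, 0, 18, -6]].
There the 2×2 minor on rows k ∈ {0, 1}, columns (i,j) ∈ {(0,0), (1,0)} is det [[-6, 2], [0, 18]] = -108 ≠ 0, so this unfolding has rank ≥ 2; CP rank is at least every unfolding rank, so rank(T) ≥ 2.
In particular rank(T) ≥ 2 > 1, so T is not rank-1.

No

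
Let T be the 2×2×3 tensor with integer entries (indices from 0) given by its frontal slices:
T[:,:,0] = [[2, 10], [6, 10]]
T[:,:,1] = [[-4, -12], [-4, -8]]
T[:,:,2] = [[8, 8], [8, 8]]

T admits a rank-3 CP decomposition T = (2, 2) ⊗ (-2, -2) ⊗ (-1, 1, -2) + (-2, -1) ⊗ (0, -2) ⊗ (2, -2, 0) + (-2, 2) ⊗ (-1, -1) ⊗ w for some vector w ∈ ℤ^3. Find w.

Subtract the known terms from T to get the rank-1 residual R = (-2, 2) ⊗ (-1, -1) ⊗ w, so R[i,j,k] = a[i]·b[j]·w[k]. Pick indices with nonzero a[0]·b[0] = (-2)·(-1) = 2. Only the fibre through (0,0,·) is needed: R[0,0,:] = T[0,0,:] − Σₗ aₗ[0]bₗ[0]cₗ = [2, -4, 8] − (2)·(-2)·(-1, 1, -2) − (-2)·(0)·(2, -2, 0) = [-2, 0, 0]. Then w[k] = R[0,0,k] / 2 for each k, giving w = [-2, 0, 0] / 2 = (-1, 0, 0).

w = (-1, 0, 0)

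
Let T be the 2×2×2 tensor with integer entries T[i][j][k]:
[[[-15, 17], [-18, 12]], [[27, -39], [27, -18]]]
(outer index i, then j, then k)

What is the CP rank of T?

2

Lower bound: the mode-2 unfolding of T (rows indexed by j, columns by (i,k) = (0,0), (0,1), (1,0), (1,1)) is [[-15, 17, 27, -39], [-18, 12, 27, -18]].
There the 2×2 minor on rows j ∈ {0, 1}, columns (i,k) ∈ {(0,0), (0,1)} is det [[-15, 17], [-18, 12]] = 126 ≠ 0, so this unfolding has rank ≥ 2; CP rank is at least every unfolding rank, so rank(T) ≥ 2. (This is only a lower bound: in general the CP rank may exceed every unfolding rank, so we still need to exhibit 2 rank-1 terms summing to T.)
Upper bound — finding two terms. Write S_k = T[:,:,k] for the frontal slices: S₀ = [[-15, -18], [27, 27]], S₁ = [[17, 12], [-39, -18]].
If T = a₁ ⊗ b₁ ⊗ c₁ + a₂ ⊗ b₂ ⊗ c₂ then each S_k = c₁[k]·a₁b₁ᵀ + c₂[k]·a₂b₂ᵀ. S₀ and S₁ are linearly independent, so a₁b₁ᵀ and a₂b₂ᵀ must span the same plane of matrices: they are the rank-1 matrices of the form x·S₀ + y·S₁.
det(x·S₀ + y·S₁) is 81·x² − 297·xy + 162·y² = 27·(x − 3·y)(3·x − 2·y), vanishing at (x:y) = (3:1) and (2:3).
M₁ = 3·S₀ + S₁ = [[-28, -42], [42, 63]] = (-7)·[2, -3][2, 3]ᵀ and M₂ = 2·S₀ + 3·S₁ = [[21, 0], [-63, 0]] = 21·[1, -3][1, 0]ᵀ, so take a₁ = [2, -3], b₁ = [2, 3], a₂ = [1, -3], b₂ = [1, 0].
Each slice is an integer combination of E₁ = a₁b₁ᵀ and E₂ = a₂b₂ᵀ: S₀ = −3·E₁ − 3·E₂, S₁ = 2·E₁ + 9·E₂; reading off coefficients, c₁ = [-3, 2] and c₂ = [-3, 9].
Hence T = [2, -3] ⊗ [2, 3] ⊗ [-3, 2] + [1, -3] ⊗ [1, 0] ⊗ [-3, 9], so rank(T) ≤ 2.
These bounds meet, so rank(T) = 2.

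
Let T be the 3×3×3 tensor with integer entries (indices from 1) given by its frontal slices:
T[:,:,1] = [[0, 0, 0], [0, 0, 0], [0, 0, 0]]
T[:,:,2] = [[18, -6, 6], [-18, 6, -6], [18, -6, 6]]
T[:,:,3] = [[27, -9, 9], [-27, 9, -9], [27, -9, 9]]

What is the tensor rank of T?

Lower bound: T ≠ 0 (e.g. T[1,1,2] = 18), so rank(T) ≥ 1.
Upper bound: if T = a ⊗ b ⊗ c then every fibre of T is a multiple of the corresponding factor, so read the factors off the fibres through the nonzero entry T[1,1,2] = 18.
The mode-1 fibre T[:,1,2] = [18, -18, 18] gives a = [1, -1, 1] (primitive direction); the mode-2 fibre T[1,:,2] = [18, -6, 6] gives b = [3, -1, 1]; then c[k] = T[1,1,k] / (a[1]·b[1]) = [0, 18, 27] / 3 = [0, 6, 9].
Expanding [1, -1, 1] ⊗ [3, -1, 1] ⊗ [0, 6, 9] reproduces all 27 entries of T, so T = [1, -1, 1] ⊗ [3, -1, 1] ⊗ [0, 6, 9] and rank(T) ≤ 1.
These bounds meet, so rank(T) = 1.
Check entry T[1,1,1] = 0: (1)·(3)·(0) = 0.

1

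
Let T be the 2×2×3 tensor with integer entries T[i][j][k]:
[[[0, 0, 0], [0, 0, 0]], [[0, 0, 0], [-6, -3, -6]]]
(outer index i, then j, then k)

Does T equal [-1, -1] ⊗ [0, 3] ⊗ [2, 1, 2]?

No

Reconstruct entry (0,1,0) from the claimed factors: Σₗ aₗ[0]bₗ[1]cₗ[0] = (-1)·(3)·(2) = -6, but T[0,1,0] = 0. The claim is false.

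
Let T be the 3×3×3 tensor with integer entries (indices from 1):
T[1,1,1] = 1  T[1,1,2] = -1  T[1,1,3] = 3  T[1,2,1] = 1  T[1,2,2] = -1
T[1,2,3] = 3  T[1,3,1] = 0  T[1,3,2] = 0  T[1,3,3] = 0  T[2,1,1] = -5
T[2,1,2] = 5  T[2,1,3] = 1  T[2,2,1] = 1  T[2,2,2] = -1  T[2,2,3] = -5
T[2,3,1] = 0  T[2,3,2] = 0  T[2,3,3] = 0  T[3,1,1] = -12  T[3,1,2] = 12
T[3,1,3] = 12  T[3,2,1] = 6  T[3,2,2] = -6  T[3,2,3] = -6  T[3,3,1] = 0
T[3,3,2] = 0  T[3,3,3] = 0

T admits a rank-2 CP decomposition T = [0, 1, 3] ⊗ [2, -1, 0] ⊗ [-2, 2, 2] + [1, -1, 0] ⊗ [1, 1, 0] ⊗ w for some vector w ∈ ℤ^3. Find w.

Subtract the known terms from T to get the rank-1 residual R = [1, -1, 0] ⊗ [1, 1, 0] ⊗ w, so R[i,j,k] = a[i]·b[j]·w[k]. Pick indices with nonzero a[1]·b[1] = (1)·(1) = 1. Only the fibre through (1,1,·) is needed: R[1,1,:] = T[1,1,:] − Σₗ aₗ[1]bₗ[1]cₗ = [1, -1, 3] − (0)·(2)·[-2, 2, 2] = [1, -1, 3]. Then w[k] = R[1,1,k] / 1 for each k, giving w = [1, -1, 3] / 1 = [1, -1, 3].

w = [1, -1, 3]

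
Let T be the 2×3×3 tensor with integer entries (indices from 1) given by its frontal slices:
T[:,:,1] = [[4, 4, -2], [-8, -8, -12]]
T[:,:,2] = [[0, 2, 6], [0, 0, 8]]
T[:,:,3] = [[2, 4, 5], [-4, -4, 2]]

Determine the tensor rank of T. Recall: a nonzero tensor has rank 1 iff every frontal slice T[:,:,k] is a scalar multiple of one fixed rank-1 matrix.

3

Lower bound: the mode-2 unfolding of T (rows indexed by j, columns by (i,k) = (1,1), (1,2), (1,3), (2,1), (2,2), (2,3)) is [[4, 0, 2, -8, 0, -4], [4, 2, 4, -8, 0, -4], [-2, 6, 5, -12, 8, 2]].
There the 3×3 minor on rows j ∈ {1, 2, 3}, columns (i,k) ∈ {(1,1), (1,2), (2,1)} is det [[4, 0, -8], [4, 2, -8], [-2, 6, -12]] = -128 ≠ 0, so this unfolding has rank ≥ 3; CP rank is at least every unfolding rank, so rank(T) ≥ 3. (This is only a lower bound: in general the CP rank may exceed every unfolding rank, so we still need to exhibit 3 rank-1 terms summing to T.)
Upper bound: T is a sum of 3 rank-1 terms, T = [1, -2] ⊗ [2, 2, 1] ⊗ [2, 0, 1] + [1, 0] ⊗ [0, 1, 1] ⊗ [0, 2, 2] + [1, 2] ⊗ [0, 0, 1] ⊗ [-4, 4, 2] (written with every a and b primitive with positive leading entry and the scale carried by c; CP decompositions are not unique, and this one is verified by expanding entrywise), so rank(T) ≤ 3.
These bounds meet, so rank(T) = 3.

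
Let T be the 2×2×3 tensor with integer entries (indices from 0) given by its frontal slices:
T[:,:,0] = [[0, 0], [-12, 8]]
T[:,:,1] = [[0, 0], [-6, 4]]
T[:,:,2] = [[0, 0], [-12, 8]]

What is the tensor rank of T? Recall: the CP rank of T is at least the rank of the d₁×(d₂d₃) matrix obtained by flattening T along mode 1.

Lower bound: T ≠ 0 (e.g. T[1,0,0] = -12), so rank(T) ≥ 1.
Upper bound: if T = a (x) b (x) c then every fibre of T is a multiple of the corresponding factor, so read the factors off the fibres through the nonzero entry T[1,0,0] = -12.
The mode-1 fibre T[:,0,0] = [0, -12] gives a = (0, 1) (primitive direction); the mode-2 fibre T[1,:,0] = [-12, 8] gives b = (3, -2); then c[k] = T[1,0,k] / (a[1]·b[0]) = [-12, -6, -12] / 3 = (-4, -2, -4).
Expanding (0, 1) (x) (3, -2) (x) (-4, -2, -4) reproduces all 12 entries of T, so T = (0, 1) (x) (3, -2) (x) (-4, -2, -4) and rank(T) ≤ 1.
These bounds meet, so rank(T) = 1.

1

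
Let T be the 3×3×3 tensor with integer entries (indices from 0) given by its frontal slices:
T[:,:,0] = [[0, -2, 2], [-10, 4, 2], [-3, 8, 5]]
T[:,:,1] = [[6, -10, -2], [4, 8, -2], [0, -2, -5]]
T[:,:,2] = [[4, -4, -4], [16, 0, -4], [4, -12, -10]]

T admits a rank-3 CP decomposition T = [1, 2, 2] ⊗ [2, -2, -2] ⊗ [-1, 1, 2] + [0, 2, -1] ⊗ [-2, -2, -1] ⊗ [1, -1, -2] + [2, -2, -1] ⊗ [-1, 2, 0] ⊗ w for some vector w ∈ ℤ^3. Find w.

Subtract the known terms from T to get the rank-1 residual R = [2, -2, -1] ⊗ [-1, 2, 0] ⊗ w, so R[i,j,k] = a[i]·b[j]·w[k]. Pick indices with nonzero a[0]·b[0] = (2)·(-1) = -2. Only the fibre through (0,0,·) is needed: R[0,0,:] = T[0,0,:] − Σₗ aₗ[0]bₗ[0]cₗ = [0, 6, 4] − (1)·(2)·[-1, 1, 2] − (0)·(-2)·[1, -1, -2] = [2, 4, 0]. Then w[k] = R[0,0,k] / -2 for each k, giving w = [2, 4, 0] / -2 = [-1, -2, 0].

w = [-1, -2, 0]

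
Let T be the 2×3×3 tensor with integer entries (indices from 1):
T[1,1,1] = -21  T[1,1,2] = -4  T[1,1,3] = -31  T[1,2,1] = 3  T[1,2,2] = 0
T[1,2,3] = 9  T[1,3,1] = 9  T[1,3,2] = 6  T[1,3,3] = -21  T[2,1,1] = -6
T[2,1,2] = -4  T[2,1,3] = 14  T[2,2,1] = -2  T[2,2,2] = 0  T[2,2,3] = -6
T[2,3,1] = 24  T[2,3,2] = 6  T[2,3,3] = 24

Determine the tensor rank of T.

Lower bound: the mode-2 unfolding of T (rows indexed by j, columns by (i,k) = (1,1), (1,2), (1,3), (2,1), (2,2), (2,3)) is [[-21, -4, -31, -6, -4, 14], [3, 0, 9, -2, 0, -6], [9, 6, -21, 24, 6, 24]].
There the 2×2 minor on rows j ∈ {1, 2}, columns (i,k) ∈ {(1,1), (1,2)} is det [[-21, -4], [3, 0]] = 12 ≠ 0, so this unfolding has rank ≥ 2; CP rank is at least every unfolding rank, so rank(T) ≥ 2. (This is only a lower bound: in general the CP rank may exceed every unfolding rank, so we still need to exhibit 2 rank-1 terms summing to T.)
Upper bound — finding two terms. Write S_k = T[:,:,k] for the frontal slices: S₁ = [[-21, 3, 9], [-6, -2, 24]], S₂ = [[-4, 0, 6], [-4, 0, 6]], S₃ = [[-31, 9, -21], [14, -6, 24]].
If T = a₁ (x) b₁ (x) c₁ + a₂ (x) b₂ (x) c₂ then each S_k = c₁[k]·a₁b₁ᵀ + c₂[k]·a₂b₂ᵀ. S₁ and S₂ are linearly independent, so a₁b₁ᵀ and a₂b₂ᵀ must span the same plane of matrices: they are the rank-1 matrices of the form x·S₁ + y·S₂.
The 2×2 minor of x·S₁ + y·S₂ on rows {1,2}, columns {1,2} is 60·x² + 20·xy = 20·(3·x + y)(x), vanishing at (x:y) = (1:-3) and (0:1).
M₁ = S₁ − 3·S₂ = [[-9, 3, -9], [6, -2, 6]] = −[3, -2][3, -1, 3]ᵀ and M₂ = S₂ = [[-4, 0, 6], [-4, 0, 6]] = (-2)·[1, 1][2, 0, -3]ᵀ, so take a₁ = [3, -2], b₁ = [3, -1, 3], a₂ = [1, 1], b₂ = [2, 0, -3].
Each slice is an integer combination of E₁ = a₁b₁ᵀ and E₂ = a₂b₂ᵀ: S₁ = −E₁ − 6·E₂, S₂ = −2·E₂, S₃ = −3·E₁ − 2·E₂; reading off coefficients, c₁ = [-1, 0, -3] and c₂ = [-6, -2, -2].
Hence T = [3, -2] (x) [3, -1, 3] (x) [-1, 0, -3] + [1, 1] (x) [2, 0, -3] (x) [-6, -2, -2], so rank(T) ≤ 2.
These bounds meet, so rank(T) = 2.

2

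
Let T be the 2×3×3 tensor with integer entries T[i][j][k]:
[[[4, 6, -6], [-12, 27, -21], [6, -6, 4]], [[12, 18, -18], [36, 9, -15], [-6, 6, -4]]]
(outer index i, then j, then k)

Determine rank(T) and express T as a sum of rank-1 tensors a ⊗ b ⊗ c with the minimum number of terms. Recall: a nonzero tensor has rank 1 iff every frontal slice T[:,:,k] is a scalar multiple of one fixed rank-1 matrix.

rank(T) = 2

Lower bound: the mode-3 unfolding of T (rows indexed by k, columns by (i,j) = (0,0), (0,1), (0,2), (1,0), (1,1), (1,2)) is [[4, -12, 6, 12, 36, -6], [6, 27, -6, 18, 9, 6], [-6, -21, 4, -18, -15, -4]].
There the 2×2 minor on rows k ∈ {0, 1}, columns (i,j) ∈ {(0,0), (0,1)} is det [[4, -12], [6, 27]] = 180 ≠ 0, so this unfolding has rank ≥ 2; CP rank is at least every unfolding rank, so rank(T) ≥ 2. (Unfolding ranks only ever bound the CP rank from below — rank(T) can be strictly larger than all of them — so the matching upper bound has to come from an explicit 2-term decomposition.)
Upper bound — finding two terms. Write S_k = T[:,:,k] for the frontal slices: S₀ = [[4, -12, 6], [12, 36, -6]], S₁ = [[6, 27, -6], [18, 9, 6]], S₂ = [[-6, -21, 4], [-18, -15, -4]].
If T = a₁ ⊗ b₁ ⊗ c₁ + a₂ ⊗ b₂ ⊗ c₂ then each S_k = c₁[k]·a₁b₁ᵀ + c₂[k]·a₂b₂ᵀ. S₀ and S₁ are linearly independent, so a₁b₁ᵀ and a₂b₂ᵀ must span the same plane of matrices: they are the rank-1 matrices of the form x·S₀ + y·S₁.
The 2×2 minor of x·S₀ + y·S₁ on rows {0,1}, columns {0,1} is 288·x² + 144·xy − 432·y² = 144·(2·x + 3·y)(x − y), vanishing at (x:y) = (3:-2) and (1:1).
M₁ = 3·S₀ − 2·S₁ = [[0, -90, 30], [0, 90, -30]] = (-30)·[1, -1][0, 3, -1]ᵀ and M₂ = S₀ + S₁ = [[10, 15, 0], [30, 45, 0]] = 5·[1, 3][2, 3, 0]ᵀ, so take a₁ = [1, -1], b₁ = [0, 3, -1], a₂ = [1, 3], b₂ = [2, 3, 0].
Each slice is an integer combination of E₁ = a₁b₁ᵀ and E₂ = a₂b₂ᵀ: S₀ = −6·E₁ + 2·E₂, S₁ = 6·E₁ + 3·E₂, S₂ = −4·E₁ − 3·E₂; reading off coefficients, c₁ = [-6, 6, -4] and c₂ = [2, 3, -3].
Hence T = [1, -1] ⊗ [0, 3, -1] ⊗ [-6, 6, -4] + [1, 3] ⊗ [2, 3, 0] ⊗ [2, 3, -3], so rank(T) ≤ 2.
These bounds meet, so rank(T) = 2.
Check entry T[1,0,0] = 12: (-1)·(0)·(-6) + (3)·(2)·(2) = 12.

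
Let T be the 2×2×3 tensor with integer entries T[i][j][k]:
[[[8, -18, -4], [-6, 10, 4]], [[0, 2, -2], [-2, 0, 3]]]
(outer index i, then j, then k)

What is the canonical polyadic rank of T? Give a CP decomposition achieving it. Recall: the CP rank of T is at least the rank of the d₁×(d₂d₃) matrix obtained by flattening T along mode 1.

Lower bound: in the mode-3 unfolding of T (rows indexed by k, columns by (i,j)) the 3×3 minor on rows k ∈ {0, 1, 2}, columns (i,j) ∈ {(0,0), (0,1), (1,0)} is det [[8, -6, 0], [-18, 10, 2], [-4, 4, -2]] = 40 ≠ 0, so that unfolding has rank ≥ 3 and hence rank(T) ≥ 3 (CP rank is at least every unfolding rank, though it can be larger).
Upper bound: T is a sum of 3 rank-1 terms, T = [1, 0] ⊗ [2, -1] ⊗ [-2, -4, 2] + [1, 1] ⊗ [1, -1] ⊗ [4, -2, -4] + [2, -1] ⊗ [2, -1] ⊗ [2, -2, -1] (written with every a and b primitive with positive leading entry and the scale carried by c; CP decompositions are not unique, and this one is verified by expanding entrywise), so rank(T) ≤ 3.
These bounds meet, so rank(T) = 3.

rank(T) = 3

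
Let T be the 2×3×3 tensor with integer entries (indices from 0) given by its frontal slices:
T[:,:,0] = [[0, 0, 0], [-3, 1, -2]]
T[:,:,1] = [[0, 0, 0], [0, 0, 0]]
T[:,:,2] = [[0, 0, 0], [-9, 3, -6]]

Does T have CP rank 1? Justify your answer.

Yes

The mode-1 fibre T[:,0,0] = [0, -3] gives a = [0, 1] (primitive direction); the mode-2 fibre T[1,:,0] = [-3, 1, -2] gives b = [3, -1, 2]; then c[k] = T[1,0,k] / (a[1]·b[0]) = [-3, 0, -9] / 3 = [-1, 0, -3].
Expanding [0, 1] ⊗ [3, -1, 2] ⊗ [-1, 0, -3] reproduces all 18 entries of T, so T = [0, 1] ⊗ [3, -1, 2] ⊗ [-1, 0, -3] and rank(T) ≤ 1.
Equivalently every frontal slice T[:,:,k] is c[k] times the rank-1 matrix [0, 1] ⊗ [3, -1, 2]. So T has rank 1 (it is nonzero).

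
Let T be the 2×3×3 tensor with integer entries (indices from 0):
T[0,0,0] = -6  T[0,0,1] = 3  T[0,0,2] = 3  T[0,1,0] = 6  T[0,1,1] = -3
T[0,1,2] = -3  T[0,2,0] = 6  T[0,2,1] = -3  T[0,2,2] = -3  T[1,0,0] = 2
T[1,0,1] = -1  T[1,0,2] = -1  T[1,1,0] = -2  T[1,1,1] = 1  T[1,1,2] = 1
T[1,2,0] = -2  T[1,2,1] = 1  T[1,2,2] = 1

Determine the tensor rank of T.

Lower bound: T ≠ 0 (e.g. T[0,0,0] = -6), so rank(T) ≥ 1.
Upper bound: the mode-1 fibre T[:,0,0] = [-6, 2] gives a = (3, -1) (primitive direction); the mode-2 fibre T[0,:,0] = [-6, 6, 6] gives b = (1, -1, -1); then c[k] = T[0,0,k] / (a[0]·b[0]) = [-6, 3, 3] / 3 = (-2, 1, 1).
Expanding (3, -1) ⊗ (1, -1, -1) ⊗ (-2, 1, 1) reproduces all 18 entries of T, so T = (3, -1) ⊗ (1, -1, -1) ⊗ (-2, 1, 1) and rank(T) ≤ 1.
These bounds meet, so rank(T) = 1.

1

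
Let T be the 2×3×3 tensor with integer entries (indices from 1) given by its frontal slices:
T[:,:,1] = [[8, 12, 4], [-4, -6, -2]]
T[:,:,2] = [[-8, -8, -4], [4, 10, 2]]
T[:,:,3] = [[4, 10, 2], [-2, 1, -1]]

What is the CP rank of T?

Lower bound: the mode-2 unfolding of T (rows indexed by j, columns by (i,k) = (1,1), (1,2), (1,3), (2,1), (2,2), (2,3)) is [[8, -8, 4, -4, 4, -2], [12, -8, 10, -6, 10, 1], [4, -4, 2, -2, 2, -1]].
There the 2×2 minor on rows j ∈ {1, 2}, columns (i,k) ∈ {(1,1), (1,2)} is det [[8, -8], [12, -8]] = 32 ≠ 0, so this unfolding has rank ≥ 2; CP rank is at least every unfolding rank, so rank(T) ≥ 2. (This is only a lower bound: in general the CP rank may exceed every unfolding rank, so we still need to exhibit 2 rank-1 terms summing to T.)
Upper bound — finding two terms. Write S_k = T[:,:,k] for the frontal slices: S₁ = [[8, 12, 4], [-4, -6, -2]], S₂ = [[-8, -8, -4], [4, 10, 2]], S₃ = [[4, 10, 2], [-2, 1, -1]].
If T = a₁ ⊗ b₁ ⊗ c₁ + a₂ ⊗ b₂ ⊗ c₂ then each S_k = c₁[k]·a₁b₁ᵀ + c₂[k]·a₂b₂ᵀ. S₁ and S₂ are linearly independent, so a₁b₁ᵀ and a₂b₂ᵀ must span the same plane of matrices: they are the rank-1 matrices of the form x·S₁ + y·S₂.
The 2×2 minor of x·S₁ + y·S₂ on rows {1,2}, columns {1,2} is 48·xy − 48·y² = 48·(x − y)(y), vanishing at (x:y) = (1:1) and (1:0).
M₁ = S₁ + S₂ = [[0, 4, 0], [0, 4, 0]] = 4·[1, 1][0, 1, 0]ᵀ and M₂ = S₁ = [[8, 12, 4], [-4, -6, -2]] = 2·[2, -1][2, 3, 1]ᵀ, so take a₁ = [1, 1], b₁ = [0, 1, 0], a₂ = [2, -1], b₂ = [2, 3, 1].
Each slice is an integer combination of E₁ = a₁b₁ᵀ and E₂ = a₂b₂ᵀ: S₁ = 2·E₂, S₂ = 4·E₁ − 2·E₂, S₃ = 4·E₁ + E₂; reading off coefficients, c₁ = [0, 4, 4] and c₂ = [2, -2, 1].
Hence T = [1, 1] ⊗ [0, 1, 0] ⊗ [0, 4, 4] + [2, -1] ⊗ [2, 3, 1] ⊗ [2, -2, 1], so rank(T) ≤ 2.
These bounds meet, so rank(T) = 2.
Check entry T[1,2,2] = -8: (1)·(1)·(4) + (2)·(3)·(-2) = -8.

2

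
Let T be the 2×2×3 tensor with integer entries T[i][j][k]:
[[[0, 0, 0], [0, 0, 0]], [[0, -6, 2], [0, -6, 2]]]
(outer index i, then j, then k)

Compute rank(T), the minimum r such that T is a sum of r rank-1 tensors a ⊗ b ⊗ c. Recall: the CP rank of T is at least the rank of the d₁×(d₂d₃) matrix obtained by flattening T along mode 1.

1

Lower bound: T ≠ 0 (e.g. T[1,0,1] = -6), so rank(T) ≥ 1.
Upper bound: if T = a ⊗ b ⊗ c then every fibre of T is a multiple of the corresponding factor, so read the factors off the fibres through the nonzero entry T[1,0,1] = -6.
The mode-1 fibre T[:,0,1] = [0, -6] gives a = [0, 1] (primitive direction); the mode-2 fibre T[1,:,1] = [-6, -6] gives b = [1, 1]; then c[k] = T[1,0,k] / (a[1]·b[0]) = [0, -6, 2] / 1 = [0, -6, 2].
Expanding [0, 1] ⊗ [1, 1] ⊗ [0, -6, 2] reproduces all 12 entries of T, so T = [0, 1] ⊗ [1, 1] ⊗ [0, -6, 2] and rank(T) ≤ 1.
These bounds meet, so rank(T) = 1.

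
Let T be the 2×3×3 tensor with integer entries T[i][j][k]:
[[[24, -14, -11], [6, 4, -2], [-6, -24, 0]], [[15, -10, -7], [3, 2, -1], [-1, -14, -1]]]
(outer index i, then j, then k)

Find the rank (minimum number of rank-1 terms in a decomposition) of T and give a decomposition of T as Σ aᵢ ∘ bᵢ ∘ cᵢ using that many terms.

rank(T) = 2

Lower bound: the mode-1 unfolding of T (rows indexed by i, columns by (j,k) = (0,0), (0,1), (0,2), (1,0), (1,1), (1,2), (2,0), (2,1), (2,2)) is [[24, -14, -11, 6, 4, -2, -6, -24, 0], [15, -10, -7, 3, 2, -1, -1, -14, -1]].
There the 2×2 minor on rows i ∈ {0, 1}, columns (j,k) ∈ {(0,0), (0,1)} is det [[24, -14], [15, -10]] = -30 ≠ 0, so this unfolding has rank ≥ 2; CP rank is at least every unfolding rank, so rank(T) ≥ 2. (This is only a lower bound: in general the CP rank may exceed every unfolding rank, so we still need to exhibit 2 rank-1 terms summing to T.)
Upper bound — finding two terms. Write S_k = T[:,:,k] for the frontal slices: S₀ = [[24, 6, -6], [15, 3, -1]], S₁ = [[-14, 4, -24], [-10, 2, -14]], S₂ = [[-11, -2, 0], [-7, -1, -1]].
If T = a₁ ∘ b₁ ∘ c₁ + a₂ ∘ b₂ ∘ c₂ then each S_k = c₁[k]·a₁b₁ᵀ + c₂[k]·a₂b₂ᵀ. S₀ and S₁ are linearly independent, so a₁b₁ᵀ and a₂b₂ᵀ must span the same plane of matrices: they are the rank-1 matrices of the form x·S₀ + y·S₁.
The 2×2 minor of x·S₀ + y·S₁ on rows {0,1}, columns {0,1} is −18·x² + 6·xy + 12·y² = (-6)·(3·x + 2·y)(x − y), vanishing at (x:y) = (2:-3) and (1:1).
M₁ = 2·S₀ − 3·S₁ = [[90, 0, 60], [60, 0, 40]] = 10·[3, 2][3, 0, 2]ᵀ and M₂ = S₀ + S₁ = [[10, 10, -30], [5, 5, -15]] = 5·[2, 1][1, 1, -3]ᵀ, so take a₁ = [3, 2], b₁ = [3, 0, 2], a₂ = [2, 1], b₂ = [1, 1, -3].
Each slice is an integer combination of E₁ = a₁b₁ᵀ and E₂ = a₂b₂ᵀ: S₀ = 2·E₁ + 3·E₂, S₁ = −2·E₁ + 2·E₂, S₂ = −E₁ − E₂; reading off coefficients, c₁ = [2, -2, -1] and c₂ = [3, 2, -1].
Hence T = [3, 2] ∘ [3, 0, 2] ∘ [2, -2, -1] + [2, 1] ∘ [1, 1, -3] ∘ [3, 2, -1], so rank(T) ≤ 2.
These bounds meet, so rank(T) = 2.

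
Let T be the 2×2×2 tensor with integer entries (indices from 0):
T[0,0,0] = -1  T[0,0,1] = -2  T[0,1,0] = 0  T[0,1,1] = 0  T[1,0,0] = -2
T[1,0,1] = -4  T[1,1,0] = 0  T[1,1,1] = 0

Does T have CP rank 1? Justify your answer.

Yes

If T = a ⊗ b ⊗ c then every fibre of T is a multiple of the corresponding factor, so read the factors off the fibres through the nonzero entry T[0,0,0] = -1.
The mode-1 fibre T[:,0,0] = [-1, -2] gives a = (1, 2) (primitive direction); the mode-2 fibre T[0,:,0] = [-1, 0] gives b = (1, 0); then c[k] = T[0,0,k] / (a[0]·b[0]) = [-1, -2] / 1 = (-1, -2).
Expanding (1, 2) ⊗ (1, 0) ⊗ (-1, -2) reproduces all 8 entries of T, so T = (1, 2) ⊗ (1, 0) ⊗ (-1, -2) and rank(T) ≤ 1.
Equivalently every frontal slice T[:,:,k] is c[k] times the rank-1 matrix (1, 2) ⊗ (1, 0). So T has rank 1 (it is nonzero).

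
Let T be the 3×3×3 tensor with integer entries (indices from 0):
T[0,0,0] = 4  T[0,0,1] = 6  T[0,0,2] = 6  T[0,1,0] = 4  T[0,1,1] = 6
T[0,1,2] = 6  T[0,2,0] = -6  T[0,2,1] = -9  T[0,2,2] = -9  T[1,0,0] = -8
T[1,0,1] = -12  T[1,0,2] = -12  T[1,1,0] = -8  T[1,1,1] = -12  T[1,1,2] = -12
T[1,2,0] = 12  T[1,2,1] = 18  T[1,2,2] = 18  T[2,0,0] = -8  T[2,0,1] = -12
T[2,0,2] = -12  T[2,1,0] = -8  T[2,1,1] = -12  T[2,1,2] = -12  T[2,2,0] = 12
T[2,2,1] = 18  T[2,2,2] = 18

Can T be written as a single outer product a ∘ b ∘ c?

Yes

If T = a ∘ b ∘ c then every fibre of T is a multiple of the corresponding factor, so read the factors off the fibres through the nonzero entry T[0,0,0] = 4.
The mode-1 fibre T[:,0,0] = [4, -8, -8] gives a = [1, -2, -2] (primitive direction); the mode-2 fibre T[0,:,0] = [4, 4, -6] gives b = [2, 2, -3]; then c[k] = T[0,0,k] / (a[0]·b[0]) = [4, 6, 6] / 2 = [2, 3, 3].
Expanding [1, -2, -2] ∘ [2, 2, -3] ∘ [2, 3, 3] reproduces all 27 entries of T, so T = [1, -2, -2] ∘ [2, 2, -3] ∘ [2, 3, 3] and rank(T) ≤ 1.
Equivalently every frontal slice T[:,:,k] is c[k] times the rank-1 matrix [1, -2, -2] ∘ [2, 2, -3]. So T has rank 1 (it is nonzero).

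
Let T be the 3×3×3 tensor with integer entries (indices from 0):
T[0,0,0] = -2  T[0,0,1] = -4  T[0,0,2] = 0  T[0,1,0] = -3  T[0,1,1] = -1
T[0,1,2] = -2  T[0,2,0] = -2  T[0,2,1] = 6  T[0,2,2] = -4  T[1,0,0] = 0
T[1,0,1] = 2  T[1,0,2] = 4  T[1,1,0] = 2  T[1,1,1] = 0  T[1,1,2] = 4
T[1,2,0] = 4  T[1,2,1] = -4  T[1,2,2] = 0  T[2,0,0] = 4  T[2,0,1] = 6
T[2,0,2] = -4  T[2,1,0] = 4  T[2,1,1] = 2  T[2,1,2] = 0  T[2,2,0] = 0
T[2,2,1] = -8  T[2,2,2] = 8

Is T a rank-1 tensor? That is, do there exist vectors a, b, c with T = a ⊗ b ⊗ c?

The mode-3 unfolding of T (rows indexed by k, columns by (i,j) = (0,0), (0,1), (0,2), (1,0), (1,1), (1,2), (2,0), (2,1), (2,2)) is [[-2, -3, -2, 0, 2, 4, 4, 4, 0], [-4, -1, 6, 2, 0, -4, 6, 2, -8], [0, -2, -4, 4, 4, 0, -4, 0, 8]].
There the 3×3 minor on rows k ∈ {0, 1, 2}, columns (i,j) ∈ {(0,0), (0,1), (1,0)} is det [[-2, -3, 0], [-4, -1, 2], [0, -2, 4]] = -48 ≠ 0, so this unfolding has rank ≥ 3; CP rank is at least every unfolding rank, so rank(T) ≥ 3.
In particular rank(T) ≥ 3 > 1, so T is not rank-1.

No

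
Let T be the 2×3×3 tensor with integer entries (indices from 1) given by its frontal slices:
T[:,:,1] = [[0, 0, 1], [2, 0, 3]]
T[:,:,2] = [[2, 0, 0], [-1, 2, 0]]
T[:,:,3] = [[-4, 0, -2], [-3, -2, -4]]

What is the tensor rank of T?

Lower bound: the mode-3 unfolding of T (rows indexed by k, columns by (i,j) = (1,1), (1,2), (1,3), (2,1), (2,2), (2,3)) is [[0, 0, 1, 2, 0, 3], [2, 0, 0, -1, 2, 0], [-4, 0, -2, -3, -2, -4]].
There the 3×3 minor on rows k ∈ {1, 2, 3}, columns (i,j) ∈ {(1,1), (1,3), (2,1)} is det [[0, 1, 2], [2, 0, -1], [-4, -2, -3]] = 2 ≠ 0, so this unfolding has rank ≥ 3; CP rank is at least every unfolding rank, so rank(T) ≥ 3. (Unfolding ranks only ever bound the CP rank from below — rank(T) can be strictly larger than all of them — so the matching upper bound has to come from an explicit 3-term decomposition.)
Upper bound: T is a sum of 3 rank-1 terms, T = [0, 1] ⊗ [1, -2, -2] ⊗ [0, -1, 1] + [1, 1] ⊗ [2, 0, 1] ⊗ [-1, 2, -2] + [1, 2] ⊗ [1, 0, 1] ⊗ [2, -2, 0] (written with every a and b primitive with positive leading entry and the scale carried by c; CP decompositions are not unique, and this one is verified by expanding entrywise), so rank(T) ≤ 3.
These bounds meet, so rank(T) = 3.

3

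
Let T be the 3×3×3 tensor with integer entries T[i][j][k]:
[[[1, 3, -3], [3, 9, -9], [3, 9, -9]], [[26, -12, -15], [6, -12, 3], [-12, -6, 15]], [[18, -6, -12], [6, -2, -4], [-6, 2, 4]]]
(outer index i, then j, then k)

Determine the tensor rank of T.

2

Lower bound: in the mode-1 unfolding of T (rows indexed by i, columns by (j,k)) the 2×2 minor on rows i ∈ {0, 1}, columns (j,k) ∈ {(0,0), (0,1)} is det [[1, 3], [26, -12]] = -90 ≠ 0, so that unfolding has rank ≥ 2 and hence rank(T) ≥ 2 (CP rank is at least every unfolding rank, though it can be larger).
Upper bound: with S_k = T[:,:,k], the two rank-1 terms a₁b₁ᵀ, a₂b₂ᵀ are the rank-1 members of the pencil x·S₀ + y·S₁.
The 2×2 minor of x·S₀ + y·S₁ on rows {0,1}, columns {0,1} is −72·x² − 192·xy + 72·y² = (-24)·(x + 3·y)(3·x − y), vanishing at (x:y) = (3:-1) and (1:3).
M₁ = 3·S₀ − S₁ = [[0, 0, 0], [90, 30, -30], [60, 20, -20]] = 10·(0, 3, 2)(3, 1, -1)ᵀ and M₂ = S₀ + 3·S₁ = [[10, 30, 30], [-10, -30, -30], [0, 0, 0]] = 10·(1, -1, 0)(1, 3, 3)ᵀ, so take a₁ = (0, 3, 2), b₁ = (3, 1, -1), a₂ = (1, -1, 0), b₂ = (1, 3, 3).
Each slice is an integer combination of E₁ = a₁b₁ᵀ and E₂ = a₂b₂ᵀ: S₀ = 3·E₁ + E₂, S₁ = −E₁ + 3·E₂, S₂ = −2·E₁ − 3·E₂; reading off coefficients, c₁ = (3, -1, -2) and c₂ = (1, 3, -3).
Hence T = (0, 3, 2) ⊗ (3, 1, -1) ⊗ (3, -1, -2) + (1, -1, 0) ⊗ (1, 3, 3) ⊗ (1, 3, -3), so rank(T) ≤ 2.
These bounds meet, so rank(T) = 2.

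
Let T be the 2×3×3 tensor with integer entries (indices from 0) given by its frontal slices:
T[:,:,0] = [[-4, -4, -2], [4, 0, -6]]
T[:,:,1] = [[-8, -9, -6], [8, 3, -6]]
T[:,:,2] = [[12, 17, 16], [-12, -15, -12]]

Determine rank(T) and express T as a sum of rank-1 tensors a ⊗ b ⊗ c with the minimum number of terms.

Lower bound: in the mode-3 unfolding of T (rows indexed by k, columns by (i,j)) the 2×2 minor on rows k ∈ {0, 1}, columns (i,j) ∈ {(0,0), (0,1)} is det [[-4, -4], [-8, -9]] = 4 ≠ 0, so that unfolding has rank ≥ 2 and hence rank(T) ≥ 2 (CP rank is at least every unfolding rank, though it can be larger).
Upper bound: with S_k = T[:,:,k], the two rank-1 terms a₁b₁ᵀ, a₂b₂ᵀ are the rank-1 members of the pencil x·S₀ + y·S₁.
The 2×2 minor of x·S₀ + y·S₁ on rows {0,1}, columns {0,1} is 16·x² + 56·xy + 48·y² = 8·(2·x + 3·y)(x + 2·y), vanishing at (x:y) = (3:-2) and (2:-1).
M₁ = 3·S₀ − 2·S₁ = [[4, 6, 6], [-4, -6, -6]] = 2·(1, -1)(2, 3, 3)ᵀ and M₂ = 2·S₀ − S₁ = [[0, 1, 2], [0, -3, -6]] = (1, -3)(0, 1, 2)ᵀ, so take a₁ = (1, -1), b₁ = (2, 3, 3), a₂ = (1, -3), b₂ = (0, 1, 2).
Each slice is an integer combination of E₁ = a₁b₁ᵀ and E₂ = a₂b₂ᵀ: S₀ = −2·E₁ + 2·E₂, S₁ = −4·E₁ + 3·E₂, S₂ = 6·E₁ − E₂; reading off coefficients, c₁ = (-2, -4, 6) and c₂ = (2, 3, -1).
Hence T = (1, -1) ⊗ (2, 3, 3) ⊗ (-2, -4, 6) + (1, -3) ⊗ (0, 1, 2) ⊗ (2, 3, -1), so rank(T) ≤ 2.
These bounds meet, so rank(T) = 2.

rank(T) = 2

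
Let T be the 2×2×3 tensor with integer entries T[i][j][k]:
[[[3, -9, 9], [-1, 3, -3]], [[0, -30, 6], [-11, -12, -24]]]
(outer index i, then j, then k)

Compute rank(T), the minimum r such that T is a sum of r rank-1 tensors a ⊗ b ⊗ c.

2

Lower bound: the mode-3 unfolding of T (rows indexed by k, columns by (i,j) = (0,0), (0,1), (1,0), (1,1)) is [[3, -1, 0, -11], [-9, 3, -30, -12], [9, -3, 6, -24]].
There the 2×2 minor on rows k ∈ {0, 1}, columns (i,j) ∈ {(0,0), (1,0)} is det [[3, 0], [-9, -30]] = -90 ≠ 0, so this unfolding has rank ≥ 2; CP rank is at least every unfolding rank, so rank(T) ≥ 2. (This is only a lower bound: in general the CP rank may exceed every unfolding rank, so we still need to exhibit 2 rank-1 terms summing to T.)
Upper bound — finding two terms. Write S_k = T[:,:,k] for the frontal slices: S₀ = [[3, -1], [0, -11]], S₁ = [[-9, 3], [-30, -12]], S₂ = [[9, -3], [6, -24]].
If T = a₁ ⊗ b₁ ⊗ c₁ + a₂ ⊗ b₂ ⊗ c₂ then each S_k = c₁[k]·a₁b₁ᵀ + c₂[k]·a₂b₂ᵀ. S₀ and S₁ are linearly independent, so a₁b₁ᵀ and a₂b₂ᵀ must span the same plane of matrices: they are the rank-1 matrices of the form x·S₀ + y·S₁.
det(x·S₀ + y·S₁) is −33·x² + 33·xy + 198·y² = (-33)·(x − 3·y)(x + 2·y), vanishing at (x:y) = (3:1) and (2:-1).
M₁ = 3·S₀ + S₁ = [[0, 0], [-30, -45]] = (-15)·[0, 1][2, 3]ᵀ and M₂ = 2·S₀ − S₁ = [[15, -5], [30, -10]] = 5·[1, 2][3, -1]ᵀ, so take a₁ = [0, 1], b₁ = [2, 3], a₂ = [1, 2], b₂ = [3, -1].
Each slice is an integer combination of E₁ = a₁b₁ᵀ and E₂ = a₂b₂ᵀ: S₀ = −3·E₁ + E₂, S₁ = −6·E₁ − 3·E₂, S₂ = −6·E₁ + 3·E₂; reading off coefficients, c₁ = [-3, -6, -6] and c₂ = [1, -3, 3].
Hence T = [0, 1] ⊗ [2, 3] ⊗ [-3, -6, -6] + [1, 2] ⊗ [3, -1] ⊗ [1, -3, 3], so rank(T) ≤ 2.
These bounds meet, so rank(T) = 2.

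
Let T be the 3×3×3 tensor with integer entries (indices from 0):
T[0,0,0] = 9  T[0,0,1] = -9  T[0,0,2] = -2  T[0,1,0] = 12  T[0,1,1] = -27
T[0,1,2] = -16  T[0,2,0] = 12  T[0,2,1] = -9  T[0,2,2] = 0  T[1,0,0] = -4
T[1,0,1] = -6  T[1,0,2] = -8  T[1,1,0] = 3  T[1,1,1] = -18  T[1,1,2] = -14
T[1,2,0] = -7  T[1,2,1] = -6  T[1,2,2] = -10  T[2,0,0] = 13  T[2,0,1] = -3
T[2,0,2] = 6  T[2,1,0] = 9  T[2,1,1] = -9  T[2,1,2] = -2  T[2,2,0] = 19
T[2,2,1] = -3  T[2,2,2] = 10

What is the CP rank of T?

Lower bound: the mode-3 unfolding of T (rows indexed by k, columns by (i,j) = (0,0), (0,1), (0,2), (1,0), (1,1), (1,2), (2,0), (2,1), (2,2)) is [[9, 12, 12, -4, 3, -7, 13, 9, 19], [-9, -27, -9, -6, -18, -6, -3, -9, -3], [-2, -16, 0, -8, -14, -10, 6, -2, 10]].
There the 2×2 minor on rows k ∈ {0, 1}, columns (i,j) ∈ {(0,0), (0,1)} is det [[9, 12], [-9, -27]] = -135 ≠ 0, so this unfolding has rank ≥ 2; CP rank is at least every unfolding rank, so rank(T) ≥ 2. (Flattening ranks never certify an upper bound on CP rank; for that we must actually write T with 2 rank-1 terms.)
Upper bound — finding two terms. Write S_k = T[:,:,k] for the frontal slices: S₀ = [[9, 12, 12], [-4, 3, -7], [13, 9, 19]], S₁ = [[-9, -27, -9], [-6, -18, -6], [-3, -9, -3]], S₂ = [[-2, -16, 0], [-8, -14, -10], [6, -2, 10]].
If T = a₁ ⊗ b₁ ⊗ c₁ + a₂ ⊗ b₂ ⊗ c₂ then each S_k = c₁[k]·a₁b₁ᵀ + c₂[k]·a₂b₂ᵀ. S₀ and S₁ are linearly independent, so a₁b₁ᵀ and a₂b₂ᵀ must span the same plane of matrices: they are the rank-1 matrices of the form x·S₀ + y·S₁.
The 2×2 minor of x·S₀ + y·S₁ on rows {0,1}, columns {0,1} is 75·x² − 225·xy = 75·(x − 3·y)(x), vanishing at (x:y) = (3:1) and (0:1).
M₁ = 3·S₀ + S₁ = [[18, 9, 27], [-18, -9, -27], [36, 18, 54]] = 9·[1, -1, 2][2, 1, 3]ᵀ and M₂ = S₁ = [[-9, -27, -9], [-6, -18, -6], [-3, -9, -3]] = (-3)·[3, 2, 1][1, 3, 1]ᵀ, so take a₁ = [1, -1, 2], b₁ = [2, 1, 3], a₂ = [3, 2, 1], b₂ = [1, 3, 1].
Each slice is an integer combination of E₁ = a₁b₁ᵀ and E₂ = a₂b₂ᵀ: S₀ = 3·E₁ + E₂, S₁ = −3·E₂, S₂ = 2·E₁ − 2·E₂; reading off coefficients, c₁ = [3, 0, 2] and c₂ = [1, -3, -2].
Hence T = [1, -1, 2] ⊗ [2, 1, 3] ⊗ [3, 0, 2] + [3, 2, 1] ⊗ [1, 3, 1] ⊗ [1, -3, -2], so rank(T) ≤ 2.
These bounds meet, so rank(T) = 2.
Check entry T[0,2,1] = -9: (1)·(3)·(0) + (3)·(1)·(-3) = -9.

2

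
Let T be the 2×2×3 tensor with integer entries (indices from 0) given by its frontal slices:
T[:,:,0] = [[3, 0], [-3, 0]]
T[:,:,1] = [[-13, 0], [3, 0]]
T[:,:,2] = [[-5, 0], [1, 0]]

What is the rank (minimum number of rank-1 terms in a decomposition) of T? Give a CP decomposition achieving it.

Lower bound: in the mode-1 unfolding of T (rows indexed by i, columns by (j,k)) the 2×2 minor on rows i ∈ {0, 1}, columns (j,k) ∈ {(0,0), (0,1)} is det [[3, -13], [-3, 3]] = -30 ≠ 0, so that unfolding has rank ≥ 2 and hence rank(T) ≥ 2 (CP rank is at least every unfolding rank, though it can be larger).
Upper bound: T[:,j,:] = b[j]·M for every slice, with b = (1, 0) and M = [[3, -13, -5], [-3, 3, 1]] (rows i, columns k).
Splitting M by its rows (i = 0, 1), M = (1, 0)(3, -13, -5)ᵀ + (0, 1)(-3, 3, 1)ᵀ.
Hence T = (1, 0) ⊗ (1, 0) ⊗ (3, -13, -5) + (0, 1) ⊗ (1, 0) ⊗ (-3, 3, 1), so rank(T) ≤ 2.
These bounds meet, so rank(T) = 2.

rank(T) = 2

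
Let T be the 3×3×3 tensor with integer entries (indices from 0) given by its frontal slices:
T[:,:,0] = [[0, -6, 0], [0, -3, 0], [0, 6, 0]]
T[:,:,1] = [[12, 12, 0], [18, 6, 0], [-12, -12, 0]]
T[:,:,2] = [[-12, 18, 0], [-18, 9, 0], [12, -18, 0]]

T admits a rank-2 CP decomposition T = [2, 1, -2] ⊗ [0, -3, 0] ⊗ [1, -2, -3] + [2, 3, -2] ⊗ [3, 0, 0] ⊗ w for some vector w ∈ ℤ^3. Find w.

Subtract the known terms from T to get the rank-1 residual R = [2, 3, -2] ⊗ [3, 0, 0] ⊗ w, so R[i,j,k] = a[i]·b[j]·w[k]. Pick indices with nonzero a[0]·b[0] = (2)·(3) = 6. Only the fibre through (0,0,·) is needed: R[0,0,:] = T[0,0,:] − Σₗ aₗ[0]bₗ[0]cₗ = [0, 12, -12] − (2)·(0)·[1, -2, -3] = [0, 12, -12]. Then w[k] = R[0,0,k] / 6 for each k, giving w = [0, 12, -12] / 6 = [0, 2, -2].

w = [0, 2, -2]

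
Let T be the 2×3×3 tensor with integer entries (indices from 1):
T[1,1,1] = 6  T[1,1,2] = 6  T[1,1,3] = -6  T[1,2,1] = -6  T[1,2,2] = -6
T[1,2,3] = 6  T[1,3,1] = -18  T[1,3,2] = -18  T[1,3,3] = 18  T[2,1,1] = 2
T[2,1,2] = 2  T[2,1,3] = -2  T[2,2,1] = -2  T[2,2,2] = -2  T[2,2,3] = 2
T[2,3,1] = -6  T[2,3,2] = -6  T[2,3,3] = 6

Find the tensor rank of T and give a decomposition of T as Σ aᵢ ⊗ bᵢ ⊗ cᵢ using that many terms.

rank(T) = 1

Lower bound: T ≠ 0 (e.g. T[1,1,1] = 6), so rank(T) ≥ 1.
Upper bound: if T = a ⊗ b ⊗ c then every fibre of T is a multiple of the corresponding factor, so read the factors off the fibres through the nonzero entry T[1,1,1] = 6.
The mode-1 fibre T[:,1,1] = [6, 2] gives a = [3, 1] (primitive direction); the mode-2 fibre T[1,:,1] = [6, -6, -18] gives b = [1, -1, -3]; then c[k] = T[1,1,k] / (a[1]·b[1]) = [6, 6, -6] / 3 = [2, 2, -2].
Expanding [3, 1] ⊗ [1, -1, -3] ⊗ [2, 2, -2] reproduces all 18 entries of T, so T = [3, 1] ⊗ [1, -1, -3] ⊗ [2, 2, -2] and rank(T) ≤ 1.
These bounds meet, so rank(T) = 1.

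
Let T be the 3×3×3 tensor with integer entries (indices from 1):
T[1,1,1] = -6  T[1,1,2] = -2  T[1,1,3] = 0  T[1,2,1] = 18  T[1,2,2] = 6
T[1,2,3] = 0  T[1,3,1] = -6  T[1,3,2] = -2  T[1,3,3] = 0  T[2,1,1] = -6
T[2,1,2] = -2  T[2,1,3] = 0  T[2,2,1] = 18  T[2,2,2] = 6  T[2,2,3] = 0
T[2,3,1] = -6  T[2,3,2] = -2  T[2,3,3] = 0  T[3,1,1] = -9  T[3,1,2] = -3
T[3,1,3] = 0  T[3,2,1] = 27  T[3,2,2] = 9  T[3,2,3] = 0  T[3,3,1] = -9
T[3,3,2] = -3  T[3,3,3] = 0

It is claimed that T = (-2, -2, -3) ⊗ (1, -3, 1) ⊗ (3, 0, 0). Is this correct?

No

Reconstruct entry (1,1,2) from the claimed factors: Σₗ aₗ[1]bₗ[1]cₗ[2] = (-2)·(1)·(0) = 0, but T[1,1,2] = -2. The claim is false.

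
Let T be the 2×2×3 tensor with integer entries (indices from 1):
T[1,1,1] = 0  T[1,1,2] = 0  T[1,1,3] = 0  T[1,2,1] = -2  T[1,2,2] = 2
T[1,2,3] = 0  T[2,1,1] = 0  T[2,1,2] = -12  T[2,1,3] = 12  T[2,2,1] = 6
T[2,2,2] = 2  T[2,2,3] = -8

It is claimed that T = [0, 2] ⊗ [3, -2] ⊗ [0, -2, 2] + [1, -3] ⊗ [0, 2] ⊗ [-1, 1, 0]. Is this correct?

Reconstruct entrywise from the claimed factors. For example, T[1,1,2] = 0 and Σₗ aₗ[1]bₗ[1]cₗ[2] = (0)·(3)·(-2) + (1)·(0)·(1) = 0; checking all 12 entries, every one matches. The claim holds.

Yes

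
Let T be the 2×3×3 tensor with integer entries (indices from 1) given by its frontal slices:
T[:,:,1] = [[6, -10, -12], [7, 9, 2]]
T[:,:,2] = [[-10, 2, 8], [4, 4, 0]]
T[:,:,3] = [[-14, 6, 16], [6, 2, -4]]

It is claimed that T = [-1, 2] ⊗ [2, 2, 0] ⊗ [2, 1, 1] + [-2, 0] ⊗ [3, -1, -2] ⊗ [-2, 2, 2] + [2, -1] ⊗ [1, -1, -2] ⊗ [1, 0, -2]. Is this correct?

No

Reconstruct entry (1,1,1) from the claimed factors: Σₗ aₗ[1]bₗ[1]cₗ[1] = (-1)·(2)·(2) + (-2)·(3)·(-2) + (2)·(1)·(1) = 10, but T[1,1,1] = 6. The claim is false.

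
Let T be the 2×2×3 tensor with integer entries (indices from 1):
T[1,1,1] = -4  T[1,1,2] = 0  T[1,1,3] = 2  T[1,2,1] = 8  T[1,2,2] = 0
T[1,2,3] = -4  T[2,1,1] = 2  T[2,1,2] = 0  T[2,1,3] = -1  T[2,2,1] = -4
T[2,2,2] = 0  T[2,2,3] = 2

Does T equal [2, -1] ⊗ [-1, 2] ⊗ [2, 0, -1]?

Reconstruct entrywise from the claimed factors. For example, T[1,2,3] = -4 and Σₗ aₗ[1]bₗ[2]cₗ[3] = (2)·(2)·(-1) = -4; checking all 12 entries, every one matches. The claim holds.

Yes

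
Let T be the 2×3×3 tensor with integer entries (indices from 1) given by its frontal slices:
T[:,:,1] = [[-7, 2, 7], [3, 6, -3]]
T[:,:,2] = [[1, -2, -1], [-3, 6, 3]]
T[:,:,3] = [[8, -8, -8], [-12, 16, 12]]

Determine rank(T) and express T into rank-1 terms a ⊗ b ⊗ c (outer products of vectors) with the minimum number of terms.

Lower bound: in the mode-2 unfolding of T (rows indexed by j, columns by (i,k)) the 2×2 minor on rows j ∈ {1, 2}, columns (i,k) ∈ {(1,1), (1,2)} is det [[-7, 1], [2, -2]] = 12 ≠ 0, so that unfolding has rank ≥ 2 and hence rank(T) ≥ 2 (CP rank is at least every unfolding rank, though it can be larger).
Upper bound: with S_k = T[:,:,k], the two rank-1 terms a₁b₁ᵀ, a₂b₂ᵀ are the rank-1 members of the pencil x·S₁ + y·S₂.
The 2×2 minor of x·S₁ + y·S₂ on rows {1,2}, columns {1,2} is −48·x² − 24·xy = (-24)·(2·x + y)(x), vanishing at (x:y) = (1:-2) and (0:1).
M₁ = S₁ − 2·S₂ = [[-9, 6, 9], [9, -6, -9]] = (-3)·[1, -1][3, -2, -3]ᵀ and M₂ = S₂ = [[1, -2, -1], [-3, 6, 3]] = [1, -3][1, -2, -1]ᵀ, so take a₁ = [1, -1], b₁ = [3, -2, -3], a₂ = [1, -3], b₂ = [1, -2, -1].
Each slice is an integer combination of E₁ = a₁b₁ᵀ and E₂ = a₂b₂ᵀ: S₁ = −3·E₁ + 2·E₂, S₂ = E₂, S₃ = 2·E₁ + 2·E₂; reading off coefficients, c₁ = [-3, 0, 2] and c₂ = [2, 1, 2].
Hence T = [1, -1] ⊗ [3, -2, -3] ⊗ [-3, 0, 2] + [1, -3] ⊗ [1, -2, -1] ⊗ [2, 1, 2], so rank(T) ≤ 2.
These bounds meet, so rank(T) = 2.

rank(T) = 2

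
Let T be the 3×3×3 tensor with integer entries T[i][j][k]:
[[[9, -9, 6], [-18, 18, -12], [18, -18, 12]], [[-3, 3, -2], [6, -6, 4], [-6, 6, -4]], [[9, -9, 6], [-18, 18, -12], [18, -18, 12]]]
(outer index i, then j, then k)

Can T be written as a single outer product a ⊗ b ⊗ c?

Yes

If T = a ⊗ b ⊗ c then every fibre of T is a multiple of the corresponding factor, so read the factors off the fibres through the nonzero entry T[0,0,0] = 9.
The mode-1 fibre T[:,0,0] = [9, -3, 9] gives a = [3, -1, 3] (primitive direction); the mode-2 fibre T[0,:,0] = [9, -18, 18] gives b = [1, -2, 2]; then c[k] = T[0,0,k] / (a[0]·b[0]) = [9, -9, 6] / 3 = [3, -3, 2].
Expanding [3, -1, 3] ⊗ [1, -2, 2] ⊗ [3, -3, 2] reproduces all 27 entries of T, so T = [3, -1, 3] ⊗ [1, -2, 2] ⊗ [3, -3, 2] and rank(T) ≤ 1.
Equivalently every frontal slice T[:,:,k] is c[k] times the rank-1 matrix [3, -1, 3] ⊗ [1, -2, 2]. So T has rank 1 (it is nonzero).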